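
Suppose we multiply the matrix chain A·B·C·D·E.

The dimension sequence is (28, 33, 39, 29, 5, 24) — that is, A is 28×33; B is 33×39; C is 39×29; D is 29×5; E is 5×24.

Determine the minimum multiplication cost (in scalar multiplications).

20070

Adjacent pairs: AB = 28·33·39 = 36036; BC = 33·39·29 = 37323; CD = 39·29·5 = 5655; DE = 29·5·24 = 3480.
Length 3: A..C: k=1: 0+37323+28·33·29=64119; k=2: 36036+0+28·39·29=67704 → min 64119 | B..D: k=2: 0+5655+33·39·5=12090; k=3: 37323+0+33·29·5=42108 → min 12090 | C..E: k=3: 0+3480+39·29·24=30624; k=4: 5655+0+39·5·24=10335 → min 10335.
Length 4: A..D: k=1: 0+12090+28·33·5=16710; k=2: 36036+5655+28·39·5=47151; k=3: 64119+0+28·29·5=68179 → min 16710 | B..E: k=2: 0+10335+33·39·24=41223; k=3: 37323+3480+33·29·24=63771; k=4: 12090+0+33·5·24=16050 → min 16050.
Length 5: A..E: k=1: 0+16050+28·33·24=38226; k=2: 36036+10335+28·39·24=72579; k=3: 64119+3480+28·29·24=87087; k=4: 16710+0+28·5·24=20070 → min 20070.
Optimal order: ((A·(B·(C·D)))·E) with cost 20070.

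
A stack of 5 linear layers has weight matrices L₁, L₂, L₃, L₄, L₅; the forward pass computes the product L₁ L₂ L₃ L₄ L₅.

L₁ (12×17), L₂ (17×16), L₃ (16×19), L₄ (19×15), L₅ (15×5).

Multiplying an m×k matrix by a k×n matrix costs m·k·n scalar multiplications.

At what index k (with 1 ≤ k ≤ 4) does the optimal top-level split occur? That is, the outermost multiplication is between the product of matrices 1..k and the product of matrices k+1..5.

Adjacent pairs: L₁L₂ = 12·17·16 = 3264; L₂L₃ = 17·16·19 = 5168; L₃L₄ = 16·19·15 = 4560; L₄L₅ = 19·15·5 = 1425.
Length 3: L₁..L₃: k=1: 0+5168+12·17·19=9044; k=2: 3264+0+12·16·19=6912 → min 6912 | L₂..L₄: k=2: 0+4560+17·16·15=8640; k=3: 5168+0+17·19·15=10013 → min 8640 | L₃..L₅: k=3: 0+1425+16·19·5=2945; k=4: 4560+0+16·15·5=5760 → min 2945.
Length 4: L₁..L₄: k=1: 0+8640+12·17·15=11700; k=2: 3264+4560+12·16·15=10704; k=3: 6912+0+12·19·15=10332 → min 10332 | L₂..L₅: k=2: 0+2945+17·16·5=4305; k=3: 5168+1425+17·19·5=8208; k=4: 8640+0+17·15·5=9915 → min 4305.
Top-level splits: k=1: (L₁..L₁)·(L₂..L₅) → 0+4305+12·17·5 = 5325; k=2: (L₁..L₂)·(L₃..L₅) → 3264+2945+12·16·5 = 7169; k=3: (L₁..L₃)·(L₄..L₅) → 6912+1425+12·19·5 = 9477; k=4: (L₁..L₄)·(L₅..L₅) → 10332+0+12·15·5 = 11232.
Best split is after L₁, i.e. k = 1.

1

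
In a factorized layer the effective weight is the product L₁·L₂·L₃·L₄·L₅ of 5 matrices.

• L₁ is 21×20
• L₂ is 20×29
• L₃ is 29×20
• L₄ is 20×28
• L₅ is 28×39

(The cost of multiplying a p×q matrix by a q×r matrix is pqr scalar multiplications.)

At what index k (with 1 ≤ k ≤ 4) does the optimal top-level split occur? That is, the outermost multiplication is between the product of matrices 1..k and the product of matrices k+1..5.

4

Adjacent pairs: L₁L₂ = 21·20·29 = 12180; L₂L₃ = 20·29·20 = 11600; L₃L₄ = 29·20·28 = 16240; L₄L₅ = 20·28·39 = 21840.
Length 3: L₁..L₃: k=1: 0+11600+21·20·20=20000; k=2: 12180+0+21·29·20=24360 → min 20000 | L₂..L₄: k=2: 0+16240+20·29·28=32480; k=3: 11600+0+20·20·28=22800 → min 22800 | L₃..L₅: k=3: 0+21840+29·20·39=44460; k=4: 16240+0+29·28·39=47908 → min 44460.
Length 4: L₁..L₄: k=1: 0+22800+21·20·28=34560; k=2: 12180+16240+21·29·28=45472; k=3: 20000+0+21·20·28=31760 → min 31760 | L₂..L₅: k=2: 0+44460+20·29·39=67080; k=3: 11600+21840+20·20·39=49040; k=4: 22800+0+20·28·39=44640 → min 44640.
Top-level splits: k=1: (L₁..L₁)·(L₂..L₅) → 0+44640+21·20·39 = 61020; k=2: (L₁..L₂)·(L₃..L₅) → 12180+44460+21·29·39 = 80391; k=3: (L₁..L₃)·(L₄..L₅) → 20000+21840+21·20·39 = 58220; k=4: (L₁..L₄)·(L₅..L₅) → 31760+0+21·28·39 = 54692.
Best split is after L₄, i.e. k = 4.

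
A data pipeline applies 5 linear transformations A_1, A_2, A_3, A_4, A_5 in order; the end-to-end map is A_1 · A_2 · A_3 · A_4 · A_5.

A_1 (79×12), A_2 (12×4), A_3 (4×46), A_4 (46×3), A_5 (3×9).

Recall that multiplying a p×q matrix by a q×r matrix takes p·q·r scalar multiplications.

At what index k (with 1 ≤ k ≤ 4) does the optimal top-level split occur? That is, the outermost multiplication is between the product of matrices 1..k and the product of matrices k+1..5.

4

Adjacent pairs: A_1A_2 = 79·12·4 = 3792; A_2A_3 = 12·4·46 = 2208; A_3A_4 = 4·46·3 = 552; A_4A_5 = 46·3·9 = 1242.
Length 3: A_1..A_3: k=1: 0+2208+79·12·46=45816; k=2: 3792+0+79·4·46=18328 → min 18328 | A_2..A_4: k=2: 0+552+12·4·3=696; k=3: 2208+0+12·46·3=3864 → min 696 | A_3..A_5: k=3: 0+1242+4·46·9=2898; k=4: 552+0+4·3·9=660 → min 660.
Length 4: A_1..A_4: k=1: 0+696+79·12·3=3540; k=2: 3792+552+79·4·3=5292; k=3: 18328+0+79·46·3=29230 → min 3540 | A_2..A_5: k=2: 0+660+12·4·9=1092; k=3: 2208+1242+12·46·9=8418; k=4: 696+0+12·3·9=1020 → min 1020.
Top-level splits: k=1: (A_1..A_1)·(A_2..A_5) → 0+1020+79·12·9 = 9552; k=2: (A_1..A_2)·(A_3..A_5) → 3792+660+79·4·9 = 7296; k=3: (A_1..A_3)·(A_4..A_5) → 18328+1242+79·46·9 = 52276; k=4: (A_1..A_4)·(A_5..A_5) → 3540+0+79·3·9 = 5673.
Best split is after A_4, i.e. k = 4.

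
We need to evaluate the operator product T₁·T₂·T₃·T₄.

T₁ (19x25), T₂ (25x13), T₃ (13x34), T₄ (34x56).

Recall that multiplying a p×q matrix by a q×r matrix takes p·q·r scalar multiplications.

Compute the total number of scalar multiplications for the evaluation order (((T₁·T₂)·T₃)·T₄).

(T₁·T₂): 19×25 by 25×13 → 19×13, cost 19·25·13 = 6175
((T₁·T₂)·T₃): 19×13 by 13×34 → 19×34, cost 19·13·34 = 8398; cumulative 14573
(((T₁·T₂)·T₃)·T₄): 19×34 by 34×56 → 19×56, cost 19·34·56 = 36176; cumulative 50749
Total: 50749 scalar multiplications.

50749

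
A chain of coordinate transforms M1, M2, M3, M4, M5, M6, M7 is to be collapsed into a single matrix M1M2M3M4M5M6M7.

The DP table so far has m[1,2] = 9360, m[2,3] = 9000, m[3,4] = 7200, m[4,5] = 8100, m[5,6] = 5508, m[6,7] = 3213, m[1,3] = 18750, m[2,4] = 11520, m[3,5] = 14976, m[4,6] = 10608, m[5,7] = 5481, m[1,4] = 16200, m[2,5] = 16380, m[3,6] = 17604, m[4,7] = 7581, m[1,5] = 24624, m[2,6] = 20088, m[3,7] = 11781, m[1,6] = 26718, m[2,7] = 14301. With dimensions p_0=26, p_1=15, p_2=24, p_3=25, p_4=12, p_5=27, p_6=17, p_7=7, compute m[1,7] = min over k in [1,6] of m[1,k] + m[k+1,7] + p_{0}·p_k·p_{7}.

17031

m[1,7] = min over k∈[1,6] of m[1,k]+m[k+1,7]+p_{0}·p_k·p_{7}.
k=1: 0 + 14301 + 26·15·7 = 17031; k=2: 9360 + 11781 + 26·24·7 = 25509; k=3: 18750 + 7581 + 26·25·7 = 30881; k=4: 16200 + 5481 + 26·12·7 = 23865; k=5: 24624 + 3213 + 26·27·7 = 32751; k=6: 26718 + 0 + 26·17·7 = 29812.
Minimum: 17031 at k=1.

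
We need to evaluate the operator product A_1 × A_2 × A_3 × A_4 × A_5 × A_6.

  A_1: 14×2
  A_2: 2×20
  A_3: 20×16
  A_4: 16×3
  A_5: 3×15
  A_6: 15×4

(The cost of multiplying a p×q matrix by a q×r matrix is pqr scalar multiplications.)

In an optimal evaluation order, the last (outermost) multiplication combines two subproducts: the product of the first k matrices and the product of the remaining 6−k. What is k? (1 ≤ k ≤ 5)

Adjacent pairs: A_1A_2 = 14·2·20 = 560; A_2A_3 = 2·20·16 = 640; A_3A_4 = 20·16·3 = 960; A_4A_5 = 16·3·15 = 720; A_5A_6 = 3·15·4 = 180.
Length 3: A_1..A_3: k=1: 0+640+14·2·16=1088; k=2: 560+0+14·20·16=5040 → min 1088 | A_2..A_4: k=2: 0+960+2·20·3=1080; k=3: 640+0+2·16·3=736 → min 736 | A_3..A_5: k=3: 0+720+20·16·15=5520; k=4: 960+0+20·3·15=1860 → min 1860 | A_4..A_6: k=4: 0+180+16·3·4=372; k=5: 720+0+16·15·4=1680 → min 372.
Length 4: A_1..A_4: k=1: 0+736+14·2·3=820; k=2: 560+960+14·20·3=2360; k=3: 1088+0+14·16·3=1760 → min 820 | A_2..A_5: k=2: 0+1860+2·20·15=2460; k=3: 640+720+2·16·15=1840; k=4: 736+0+2·3·15=826 → min 826 | A_3..A_6: k=3: 0+372+20·16·4=1652; k=4: 960+180+20·3·4=1380; k=5: 1860+0+20·15·4=3060 → min 1380.
Length 5: A_1..A_5: k=1: 0+826+14·2·15=1246; k=2: 560+1860+14·20·15=6620; k=3: 1088+720+14·16·15=5168; k=4: 820+0+14·3·15=1450 → min 1246 | A_2..A_6: k=2: 0+1380+2·20·4=1540; k=3: 640+372+2·16·4=1140; k=4: 736+180+2·3·4=940; k=5: 826+0+2·15·4=946 → min 940.
Top-level splits: k=1: (A_1..A_1)·(A_2..A_6) → 0+940+14·2·4 = 1052; k=2: (A_1..A_2)·(A_3..A_6) → 560+1380+14·20·4 = 3060; k=3: (A_1..A_3)·(A_4..A_6) → 1088+372+14·16·4 = 2356; k=4: (A_1..A_4)·(A_5..A_6) → 820+180+14·3·4 = 1168; k=5: (A_1..A_5)·(A_6..A_6) → 1246+0+14·15·4 = 2086.
Best split is after A_1, i.e. k = 1.

1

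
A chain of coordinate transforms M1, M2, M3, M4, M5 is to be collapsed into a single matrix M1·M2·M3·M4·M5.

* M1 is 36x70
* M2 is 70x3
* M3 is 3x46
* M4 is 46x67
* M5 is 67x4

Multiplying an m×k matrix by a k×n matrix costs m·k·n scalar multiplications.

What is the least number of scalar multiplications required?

18042

Adjacent pairs: M1M2 = 36·70·3 = 7560; M2M3 = 70·3·46 = 9660; M3M4 = 3·46·67 = 9246; M4M5 = 46·67·4 = 12328.
Length 3: M1..M3: k=1: 0+9660+36·70·46=125580; k=2: 7560+0+36·3·46=12528 → min 12528 | M2..M4: k=2: 0+9246+70·3·67=23316; k=3: 9660+0+70·46·67=225400 → min 23316 | M3..M5: k=3: 0+12328+3·46·4=12880; k=4: 9246+0+3·67·4=10050 → min 10050.
Length 4: M1..M4: k=1: 0+23316+36·70·67=192156; k=2: 7560+9246+36·3·67=24042; k=3: 12528+0+36·46·67=123480 → min 24042 | M2..M5: k=2: 0+10050+70·3·4=10890; k=3: 9660+12328+70·46·4=34868; k=4: 23316+0+70·67·4=42076 → min 10890.
Length 5: M1..M5: k=1: 0+10890+36·70·4=20970; k=2: 7560+10050+36·3·4=18042; k=3: 12528+12328+36·46·4=31480; k=4: 24042+0+36·67·4=33690 → min 18042.
Optimal order: ((M1·M2)·((M3·M4)·M5)) with cost 18042.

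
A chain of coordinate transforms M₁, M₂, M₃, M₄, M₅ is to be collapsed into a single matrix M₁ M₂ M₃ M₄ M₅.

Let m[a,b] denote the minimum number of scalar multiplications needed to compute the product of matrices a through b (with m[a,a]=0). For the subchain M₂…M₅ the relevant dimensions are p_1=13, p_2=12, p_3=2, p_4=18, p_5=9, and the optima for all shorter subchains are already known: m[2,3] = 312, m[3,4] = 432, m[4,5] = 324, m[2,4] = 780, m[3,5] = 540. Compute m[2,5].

870

m[2,5] = min over k∈[2,4] of m[2,k]+m[k+1,5]+p_{1}·p_k·p_{5}.
k=2: 0 + 540 + 13·12·9 = 1944; k=3: 312 + 324 + 13·2·9 = 870; k=4: 780 + 0 + 13·18·9 = 2886.
Minimum: 870 at k=3.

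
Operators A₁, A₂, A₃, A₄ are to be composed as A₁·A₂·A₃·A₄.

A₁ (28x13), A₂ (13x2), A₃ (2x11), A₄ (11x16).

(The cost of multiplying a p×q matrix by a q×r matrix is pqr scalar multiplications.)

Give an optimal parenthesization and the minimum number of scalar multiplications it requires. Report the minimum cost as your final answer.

1976

Adjacent pairs: A₁A₂ = 28·13·2 = 728; A₂A₃ = 13·2·11 = 286; A₃A₄ = 2·11·16 = 352.
Length 3: A₁..A₃: k=1: 0+286+28·13·11=4290; k=2: 728+0+28·2·11=1344 → min 1344 | A₂..A₄: k=2: 0+352+13·2·16=768; k=3: 286+0+13·11·16=2574 → min 768.
Length 4: A₁..A₄: k=1: 0+768+28·13·16=6592; k=2: 728+352+28·2·16=1976; k=3: 1344+0+28·11·16=6272 → min 1976.
Optimal parenthesization: ((A₁·A₂)·(A₃·A₄)) with cost 1976.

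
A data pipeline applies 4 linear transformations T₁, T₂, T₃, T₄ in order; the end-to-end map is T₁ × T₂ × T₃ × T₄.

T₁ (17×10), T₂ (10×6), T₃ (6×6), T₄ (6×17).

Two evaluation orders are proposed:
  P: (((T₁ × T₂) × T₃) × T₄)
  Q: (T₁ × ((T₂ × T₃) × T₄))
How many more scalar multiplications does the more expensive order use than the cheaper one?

Order P = (((T₁ × T₂) × T₃) × T₄): (T₁ × T₂): 17×10 by 10×6 → 17×6, cost 17·10·6 = 1020; ((T₁ × T₂) × T₃): 17×6 by 6×6 → 17×6, cost 17·6·6 = 612; cumulative 1632; (((T₁ × T₂) × T₃) × T₄): 17×6 by 6×17 → 17×17, cost 17·6·17 = 1734; cumulative 3366. Total 3366.
Order Q = (T₁ × ((T₂ × T₃) × T₄)): (T₂ × T₃): 10×6 by 6×6 → 10×6, cost 10·6·6 = 360; ((T₂ × T₃) × T₄): 10×6 by 6×17 → 10×17, cost 10·6·17 = 1020; cumulative 1380; (T₁ × ((T₂ × T₃) × T₄)): 17×10 by 10×17 → 17×17, cost 17·10·17 = 2890; cumulative 4270. Total 4270.
Difference: |3366 − 4270| = 904.

904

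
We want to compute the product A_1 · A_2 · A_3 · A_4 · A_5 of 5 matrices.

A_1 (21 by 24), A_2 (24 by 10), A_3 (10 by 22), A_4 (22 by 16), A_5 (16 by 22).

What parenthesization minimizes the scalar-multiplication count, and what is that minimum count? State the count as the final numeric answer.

Adjacent pairs: A_1A_2 = 21·24·10 = 5040; A_2A_3 = 24·10·22 = 5280; A_3A_4 = 10·22·16 = 3520; A_4A_5 = 22·16·22 = 7744.
Length 3: A_1..A_3: k=1: 0+5280+21·24·22=16368; k=2: 5040+0+21·10·22=9660 → min 9660 | A_2..A_4: k=2: 0+3520+24·10·16=7360; k=3: 5280+0+24·22·16=13728 → min 7360 | A_3..A_5: k=3: 0+7744+10·22·22=12584; k=4: 3520+0+10·16·22=7040 → min 7040.
Length 4: A_1..A_4: k=1: 0+7360+21·24·16=15424; k=2: 5040+3520+21·10·16=11920; k=3: 9660+0+21·22·16=17052 → min 11920 | A_2..A_5: k=2: 0+7040+24·10·22=12320; k=3: 5280+7744+24·22·22=24640; k=4: 7360+0+24·16·22=15808 → min 12320.
Length 5: A_1..A_5: k=1: 0+12320+21·24·22=23408; k=2: 5040+7040+21·10·22=16700; k=3: 9660+7744+21·22·22=27568; k=4: 11920+0+21·16·22=19312 → min 16700.
Optimal parenthesization: ((A_1 · A_2) · ((A_3 · A_4) · A_5)) with cost 16700.

16700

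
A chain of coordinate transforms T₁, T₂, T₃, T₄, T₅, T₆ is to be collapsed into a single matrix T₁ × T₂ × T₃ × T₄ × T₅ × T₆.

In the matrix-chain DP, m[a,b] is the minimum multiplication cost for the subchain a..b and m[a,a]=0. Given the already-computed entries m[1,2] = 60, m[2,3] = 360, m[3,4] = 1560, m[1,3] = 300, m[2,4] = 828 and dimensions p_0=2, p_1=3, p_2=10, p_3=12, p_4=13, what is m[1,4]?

m[1,4] = min over k∈[1,3] of m[1,k]+m[k+1,4]+p_{0}·p_k·p_{4}.
k=1: 0 + 828 + 2·3·13 = 906; k=2: 60 + 1560 + 2·10·13 = 1880; k=3: 300 + 0 + 2·12·13 = 612.
Minimum: 612 at k=3.

612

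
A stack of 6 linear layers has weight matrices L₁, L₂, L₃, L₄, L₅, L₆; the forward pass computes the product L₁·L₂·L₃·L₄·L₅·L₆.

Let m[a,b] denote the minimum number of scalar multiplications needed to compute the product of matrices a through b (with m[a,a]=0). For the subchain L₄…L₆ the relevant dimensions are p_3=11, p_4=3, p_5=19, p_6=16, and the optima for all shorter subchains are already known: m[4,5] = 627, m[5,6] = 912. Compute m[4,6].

1440

m[4,6] = min over k∈[4,5] of m[4,k]+m[k+1,6]+p_{3}·p_k·p_{6}.
k=4: 0 + 912 + 11·3·16 = 1440; k=5: 627 + 0 + 11·19·16 = 3971.
Minimum: 1440 at k=4.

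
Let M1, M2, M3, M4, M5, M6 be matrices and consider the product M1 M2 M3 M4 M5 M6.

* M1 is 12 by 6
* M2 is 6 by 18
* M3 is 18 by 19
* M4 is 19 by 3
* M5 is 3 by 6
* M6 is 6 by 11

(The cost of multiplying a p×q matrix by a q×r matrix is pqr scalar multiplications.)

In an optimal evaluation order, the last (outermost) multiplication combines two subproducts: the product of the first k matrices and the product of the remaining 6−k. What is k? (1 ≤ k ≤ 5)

Adjacent pairs: M1M2 = 12·6·18 = 1296; M2M3 = 6·18·19 = 2052; M3M4 = 18·19·3 = 1026; M4M5 = 19·3·6 = 342; M5M6 = 3·6·11 = 198.
Length 3: M1..M3: k=1: 0+2052+12·6·19=3420; k=2: 1296+0+12·18·19=5400 → min 3420 | M2..M4: k=2: 0+1026+6·18·3=1350; k=3: 2052+0+6·19·3=2394 → min 1350 | M3..M5: k=3: 0+342+18·19·6=2394; k=4: 1026+0+18·3·6=1350 → min 1350 | M4..M6: k=4: 0+198+19·3·11=825; k=5: 342+0+19·6·11=1596 → min 825.
Length 4: M1..M4: k=1: 0+1350+12·6·3=1566; k=2: 1296+1026+12·18·3=2970; k=3: 3420+0+12·19·3=4104 → min 1566 | M2..M5: k=2: 0+1350+6·18·6=1998; k=3: 2052+342+6·19·6=3078; k=4: 1350+0+6·3·6=1458 → min 1458 | M3..M6: k=3: 0+825+18·19·11=4587; k=4: 1026+198+18·3·11=1818; k=5: 1350+0+18·6·11=2538 → min 1818.
Length 5: M1..M5: k=1: 0+1458+12·6·6=1890; k=2: 1296+1350+12·18·6=3942; k=3: 3420+342+12·19·6=5130; k=4: 1566+0+12·3·6=1782 → min 1782 | M2..M6: k=2: 0+1818+6·18·11=3006; k=3: 2052+825+6·19·11=4131; k=4: 1350+198+6·3·11=1746; k=5: 1458+0+6·6·11=1854 → min 1746.
Top-level splits: k=1: (M1..M1)·(M2..M6) → 0+1746+12·6·11 = 2538; k=2: (M1..M2)·(M3..M6) → 1296+1818+12·18·11 = 5490; k=3: (M1..M3)·(M4..M6) → 3420+825+12·19·11 = 6753; k=4: (M1..M4)·(M5..M6) → 1566+198+12·3·11 = 2160; k=5: (M1..M5)·(M6..M6) → 1782+0+12·6·11 = 2574.
Best split is after M4, i.e. k = 4.

4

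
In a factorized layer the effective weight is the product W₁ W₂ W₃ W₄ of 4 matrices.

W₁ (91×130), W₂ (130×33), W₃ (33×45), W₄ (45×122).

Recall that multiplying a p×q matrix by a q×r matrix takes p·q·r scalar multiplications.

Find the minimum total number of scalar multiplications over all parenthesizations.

Adjacent pairs: W₁W₂ = 91·130·33 = 390390; W₂W₃ = 130·33·45 = 193050; W₃W₄ = 33·45·122 = 181170.
Length 3: W₁..W₃: k=1: 0+193050+91·130·45=725400; k=2: 390390+0+91·33·45=525525 → min 525525 | W₂..W₄: k=2: 0+181170+130·33·122=704550; k=3: 193050+0+130·45·122=906750 → min 704550.
Length 4: W₁..W₄: k=1: 0+704550+91·130·122=2147810; k=2: 390390+181170+91·33·122=937926; k=3: 525525+0+91·45·122=1025115 → min 937926.
Optimal order: ((W₁ W₂) (W₃ W₄)) with cost 937926.

937926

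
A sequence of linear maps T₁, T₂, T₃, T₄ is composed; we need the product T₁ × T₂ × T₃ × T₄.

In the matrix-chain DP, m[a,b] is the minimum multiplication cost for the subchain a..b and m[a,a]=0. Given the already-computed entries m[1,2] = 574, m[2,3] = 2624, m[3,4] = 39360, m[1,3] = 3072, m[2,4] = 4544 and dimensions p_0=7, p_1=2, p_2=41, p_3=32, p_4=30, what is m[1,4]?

4964

m[1,4] = min over k∈[1,3] of m[1,k]+m[k+1,4]+p_{0}·p_k·p_{4}.
k=1: 0 + 4544 + 7·2·30 = 4964; k=2: 574 + 39360 + 7·41·30 = 48544; k=3: 3072 + 0 + 7·32·30 = 9792.
Minimum: 4964 at k=1.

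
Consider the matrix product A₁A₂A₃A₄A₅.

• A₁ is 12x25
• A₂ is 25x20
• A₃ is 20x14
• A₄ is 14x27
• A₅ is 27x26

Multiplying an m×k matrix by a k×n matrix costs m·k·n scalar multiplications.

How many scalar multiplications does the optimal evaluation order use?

Adjacent pairs: A₁A₂ = 12·25·20 = 6000; A₂A₃ = 25·20·14 = 7000; A₃A₄ = 20·14·27 = 7560; A₄A₅ = 14·27·26 = 9828.
Length 3: A₁..A₃: k=1: 0+7000+12·25·14=11200; k=2: 6000+0+12·20·14=9360 → min 9360 | A₂..A₄: k=2: 0+7560+25·20·27=21060; k=3: 7000+0+25·14·27=16450 → min 16450 | A₃..A₅: k=3: 0+9828+20·14·26=17108; k=4: 7560+0+20·27·26=21600 → min 17108.
Length 4: A₁..A₄: k=1: 0+16450+12·25·27=24550; k=2: 6000+7560+12·20·27=20040; k=3: 9360+0+12·14·27=13896 → min 13896 | A₂..A₅: k=2: 0+17108+25·20·26=30108; k=3: 7000+9828+25·14·26=25928; k=4: 16450+0+25·27·26=34000 → min 25928.
Length 5: A₁..A₅: k=1: 0+25928+12·25·26=33728; k=2: 6000+17108+12·20·26=29348; k=3: 9360+9828+12·14·26=23556; k=4: 13896+0+12·27·26=22320 → min 22320.
Optimal order: ((((A₁A₂)A₃)A₄)A₅) with cost 22320.

22320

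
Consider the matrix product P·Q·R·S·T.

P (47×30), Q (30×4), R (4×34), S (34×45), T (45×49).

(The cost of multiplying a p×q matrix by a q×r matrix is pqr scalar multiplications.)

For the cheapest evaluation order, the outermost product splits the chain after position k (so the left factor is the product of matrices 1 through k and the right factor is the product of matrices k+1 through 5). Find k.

2

Adjacent pairs: PQ = 47·30·4 = 5640; QR = 30·4·34 = 4080; RS = 4·34·45 = 6120; ST = 34·45·49 = 74970.
Length 3: P..R: k=1: 0+4080+47·30·34=52020; k=2: 5640+0+47·4·34=12032 → min 12032 | Q..S: k=2: 0+6120+30·4·45=11520; k=3: 4080+0+30·34·45=49980 → min 11520 | R..T: k=3: 0+74970+4·34·49=81634; k=4: 6120+0+4·45·49=14940 → min 14940.
Length 4: P..S: k=1: 0+11520+47·30·45=74970; k=2: 5640+6120+47·4·45=20220; k=3: 12032+0+47·34·45=83942 → min 20220 | Q..T: k=2: 0+14940+30·4·49=20820; k=3: 4080+74970+30·34·49=129030; k=4: 11520+0+30·45·49=77670 → min 20820.
Top-level splits: k=1: (P..P)·(Q..T) → 0+20820+47·30·49 = 89910; k=2: (P..Q)·(R..T) → 5640+14940+47·4·49 = 29792; k=3: (P..R)·(S..T) → 12032+74970+47·34·49 = 165304; k=4: (P..S)·(T..T) → 20220+0+47·45·49 = 123855.
Best split is after Q, i.e. k = 2.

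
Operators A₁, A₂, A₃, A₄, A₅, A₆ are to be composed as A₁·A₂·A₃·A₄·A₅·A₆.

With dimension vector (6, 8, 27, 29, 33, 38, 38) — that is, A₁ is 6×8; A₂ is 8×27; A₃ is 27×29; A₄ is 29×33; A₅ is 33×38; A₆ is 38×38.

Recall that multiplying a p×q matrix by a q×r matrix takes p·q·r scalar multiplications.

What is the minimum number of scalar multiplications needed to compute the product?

Adjacent pairs: A₁A₂ = 6·8·27 = 1296; A₂A₃ = 8·27·29 = 6264; A₃A₄ = 27·29·33 = 25839; A₄A₅ = 29·33·38 = 36366; A₅A₆ = 33·38·38 = 47652.
Length 3: A₁..A₃: k=1: 0+6264+6·8·29=7656; k=2: 1296+0+6·27·29=5994 → min 5994 | A₂..A₄: k=2: 0+25839+8·27·33=32967; k=3: 6264+0+8·29·33=13920 → min 13920 | A₃..A₅: k=3: 0+36366+27·29·38=66120; k=4: 25839+0+27·33·38=59697 → min 59697 | A₄..A₆: k=4: 0+47652+29·33·38=84018; k=5: 36366+0+29·38·38=78242 → min 78242.
Length 4: A₁..A₄: k=1: 0+13920+6·8·33=15504; k=2: 1296+25839+6·27·33=32481; k=3: 5994+0+6·29·33=11736 → min 11736 | A₂..A₅: k=2: 0+59697+8·27·38=67905; k=3: 6264+36366+8·29·38=51446; k=4: 13920+0+8·33·38=23952 → min 23952 | A₃..A₆: k=3: 0+78242+27·29·38=107996; k=4: 25839+47652+27·33·38=107349; k=5: 59697+0+27·38·38=98685 → min 98685.
Length 5: A₁..A₅: k=1: 0+23952+6·8·38=25776; k=2: 1296+59697+6·27·38=67149; k=3: 5994+36366+6·29·38=48972; k=4: 11736+0+6·33·38=19260 → min 19260 | A₂..A₆: k=2: 0+98685+8·27·38=106893; k=3: 6264+78242+8·29·38=93322; k=4: 13920+47652+8·33·38=71604; k=5: 23952+0+8·38·38=35504 → min 35504.
Length 6: A₁..A₆: k=1: 0+35504+6·8·38=37328; k=2: 1296+98685+6·27·38=106137; k=3: 5994+78242+6·29·38=90848; k=4: 11736+47652+6·33·38=66912; k=5: 19260+0+6·38·38=27924 → min 27924.
Optimal order: (((((A₁·A₂)·A₃)·A₄)·A₅)·A₆) with cost 27924.

27924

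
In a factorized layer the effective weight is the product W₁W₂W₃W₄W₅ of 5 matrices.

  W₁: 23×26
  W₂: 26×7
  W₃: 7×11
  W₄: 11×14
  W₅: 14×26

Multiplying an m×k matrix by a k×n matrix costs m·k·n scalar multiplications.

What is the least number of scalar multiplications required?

11998

Adjacent pairs: W₁W₂ = 23·26·7 = 4186; W₂W₃ = 26·7·11 = 2002; W₃W₄ = 7·11·14 = 1078; W₄W₅ = 11·14·26 = 4004.
Length 3: W₁..W₃: k=1: 0+2002+23·26·11=8580; k=2: 4186+0+23·7·11=5957 → min 5957 | W₂..W₄: k=2: 0+1078+26·7·14=3626; k=3: 2002+0+26·11·14=6006 → min 3626 | W₃..W₅: k=3: 0+4004+7·11·26=6006; k=4: 1078+0+7·14·26=3626 → min 3626.
Length 4: W₁..W₄: k=1: 0+3626+23·26·14=11998; k=2: 4186+1078+23·7·14=7518; k=3: 5957+0+23·11·14=9499 → min 7518 | W₂..W₅: k=2: 0+3626+26·7·26=8358; k=3: 2002+4004+26·11·26=13442; k=4: 3626+0+26·14·26=13090 → min 8358.
Length 5: W₁..W₅: k=1: 0+8358+23·26·26=23906; k=2: 4186+3626+23·7·26=11998; k=3: 5957+4004+23·11·26=16539; k=4: 7518+0+23·14·26=15890 → min 11998.
Optimal order: ((W₁W₂)((W₃W₄)W₅)) with cost 11998.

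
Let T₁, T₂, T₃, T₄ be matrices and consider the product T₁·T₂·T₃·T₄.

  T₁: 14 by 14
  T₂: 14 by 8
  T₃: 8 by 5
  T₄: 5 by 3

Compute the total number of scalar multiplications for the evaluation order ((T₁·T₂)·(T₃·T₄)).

(T₁·T₂): 14×14 by 14×8 → 14×8, cost 14·14·8 = 1568
(T₃·T₄): 8×5 by 5×3 → 8×3, cost 8·5·3 = 120
((T₁·T₂)·(T₃·T₄)): 14×8 by 8×3 → 14×3, cost 14·8·3 = 336; cumulative 2024
Total: 2024 scalar multiplications.

2024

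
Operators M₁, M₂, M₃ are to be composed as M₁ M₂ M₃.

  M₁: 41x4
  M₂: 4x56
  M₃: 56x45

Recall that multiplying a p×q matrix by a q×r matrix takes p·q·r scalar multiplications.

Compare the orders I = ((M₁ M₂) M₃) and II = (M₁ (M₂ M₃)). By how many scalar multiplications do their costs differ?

Order I = ((M₁ M₂) M₃): (M₁ M₂): 41×4 by 4×56 → 41×56, cost 41·4·56 = 9184; ((M₁ M₂) M₃): 41×56 by 56×45 → 41×45, cost 41·56·45 = 103320; cumulative 112504. Total 112504.
Order II = (M₁ (M₂ M₃)): (M₂ M₃): 4×56 by 56×45 → 4×45, cost 4·56·45 = 10080; (M₁ (M₂ M₃)): 41×4 by 4×45 → 41×45, cost 41·4·45 = 7380; cumulative 17460. Total 17460.
Difference: |112504 − 17460| = 95044.

95044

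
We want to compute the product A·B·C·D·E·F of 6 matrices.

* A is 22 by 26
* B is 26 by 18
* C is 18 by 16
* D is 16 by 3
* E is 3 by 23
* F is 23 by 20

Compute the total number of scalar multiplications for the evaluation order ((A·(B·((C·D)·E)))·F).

(C·D): 18×16 by 16×3 → 18×3, cost 18·16·3 = 864
((C·D)·E): 18×3 by 3×23 → 18×23, cost 18·3·23 = 1242; cumulative 2106
(B·((C·D)·E)): 26×18 by 18×23 → 26×23, cost 26·18·23 = 10764; cumulative 12870
(A·(B·((C·D)·E))): 22×26 by 26×23 → 22×23, cost 22·26·23 = 13156; cumulative 26026
((A·(B·((C·D)·E)))·F): 22×23 by 23×20 → 22×20, cost 22·23·20 = 10120; cumulative 36146
Total: 36146 scalar multiplications.

36146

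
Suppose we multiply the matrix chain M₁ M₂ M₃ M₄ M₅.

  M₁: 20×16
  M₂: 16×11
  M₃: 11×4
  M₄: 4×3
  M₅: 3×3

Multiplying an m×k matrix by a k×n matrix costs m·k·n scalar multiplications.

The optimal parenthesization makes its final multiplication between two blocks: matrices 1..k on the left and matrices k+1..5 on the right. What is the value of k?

Adjacent pairs: M₁M₂ = 20·16·11 = 3520; M₂M₃ = 16·11·4 = 704; M₃M₄ = 11·4·3 = 132; M₄M₅ = 4·3·3 = 36.
Length 3: M₁..M₃: k=1: 0+704+20·16·4=1984; k=2: 3520+0+20·11·4=4400 → min 1984 | M₂..M₄: k=2: 0+132+16·11·3=660; k=3: 704+0+16·4·3=896 → min 660 | M₃..M₅: k=3: 0+36+11·4·3=168; k=4: 132+0+11·3·3=231 → min 168.
Length 4: M₁..M₄: k=1: 0+660+20·16·3=1620; k=2: 3520+132+20·11·3=4312; k=3: 1984+0+20·4·3=2224 → min 1620 | M₂..M₅: k=2: 0+168+16·11·3=696; k=3: 704+36+16·4·3=932; k=4: 660+0+16·3·3=804 → min 696.
Top-level splits: k=1: (M₁..M₁)·(M₂..M₅) → 0+696+20·16·3 = 1656; k=2: (M₁..M₂)·(M₃..M₅) → 3520+168+20·11·3 = 4348; k=3: (M₁..M₃)·(M₄..M₅) → 1984+36+20·4·3 = 2260; k=4: (M₁..M₄)·(M₅..M₅) → 1620+0+20·3·3 = 1800.
Best split is after M₁, i.e. k = 1.

1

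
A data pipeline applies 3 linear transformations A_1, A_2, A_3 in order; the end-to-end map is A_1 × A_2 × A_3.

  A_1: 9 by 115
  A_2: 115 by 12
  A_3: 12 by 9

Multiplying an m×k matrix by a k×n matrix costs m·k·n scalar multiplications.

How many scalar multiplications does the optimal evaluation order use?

13392

Order (A_1 × (A_2 × A_3)): (A_2 × A_3): 115×12 by 12×9 → 115×9, cost 115·12·9 = 12420; (A_1 × (A_2 × A_3)): 9×115 by 115×9 → 9×9, cost 9·115·9 = 9315; cumulative 21735. Total 21735.
Order ((A_1 × A_2) × A_3): (A_1 × A_2): 9×115 by 115×12 → 9×12, cost 9·115·12 = 12420; ((A_1 × A_2) × A_3): 9×12 by 12×9 → 9×9, cost 9·12·9 = 972; cumulative 13392. Total 13392.
Minimum: 13392.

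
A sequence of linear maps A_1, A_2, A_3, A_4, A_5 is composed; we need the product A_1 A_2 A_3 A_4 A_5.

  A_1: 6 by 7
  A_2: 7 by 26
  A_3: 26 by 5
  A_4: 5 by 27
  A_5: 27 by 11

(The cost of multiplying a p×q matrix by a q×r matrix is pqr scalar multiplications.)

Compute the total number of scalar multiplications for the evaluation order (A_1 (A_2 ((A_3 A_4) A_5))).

13696

(A_3 A_4): 26×5 by 5×27 → 26×27, cost 26·5·27 = 3510
((A_3 A_4) A_5): 26×27 by 27×11 → 26×11, cost 26·27·11 = 7722; cumulative 11232
(A_2 ((A_3 A_4) A_5)): 7×26 by 26×11 → 7×11, cost 7·26·11 = 2002; cumulative 13234
(A_1 (A_2 ((A_3 A_4) A_5))): 6×7 by 7×11 → 6×11, cost 6·7·11 = 462; cumulative 13696
Total: 13696 scalar multiplications.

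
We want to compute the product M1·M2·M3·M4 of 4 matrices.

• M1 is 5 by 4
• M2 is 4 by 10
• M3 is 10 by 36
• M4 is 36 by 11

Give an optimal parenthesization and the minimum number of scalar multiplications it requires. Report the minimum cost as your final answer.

Adjacent pairs: M1M2 = 5·4·10 = 200; M2M3 = 4·10·36 = 1440; M3M4 = 10·36·11 = 3960.
Length 3: M1..M3: k=1: 0+1440+5·4·36=2160; k=2: 200+0+5·10·36=2000 → min 2000 | M2..M4: k=2: 0+3960+4·10·11=4400; k=3: 1440+0+4·36·11=3024 → min 3024.
Length 4: M1..M4: k=1: 0+3024+5·4·11=3244; k=2: 200+3960+5·10·11=4710; k=3: 2000+0+5·36·11=3980 → min 3244.
Optimal parenthesization: (M1·((M2·M3)·M4)) with cost 3244.

3244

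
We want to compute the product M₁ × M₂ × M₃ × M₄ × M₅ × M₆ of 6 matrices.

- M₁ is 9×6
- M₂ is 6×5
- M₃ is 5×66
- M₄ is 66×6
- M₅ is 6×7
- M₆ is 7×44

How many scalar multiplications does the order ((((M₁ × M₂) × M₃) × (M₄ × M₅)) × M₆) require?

(M₁ × M₂): 9×6 by 6×5 → 9×5, cost 9·6·5 = 270
((M₁ × M₂) × M₃): 9×5 by 5×66 → 9×66, cost 9·5·66 = 2970; cumulative 3240
(M₄ × M₅): 66×6 by 6×7 → 66×7, cost 66·6·7 = 2772
(((M₁ × M₂) × M₃) × (M₄ × M₅)): 9×66 by 66×7 → 9×7, cost 9·66·7 = 4158; cumulative 10170
((((M₁ × M₂) × M₃) × (M₄ × M₅)) × M₆): 9×7 by 7×44 → 9×44, cost 9·7·44 = 2772; cumulative 12942
Total: 12942 scalar multiplications.

12942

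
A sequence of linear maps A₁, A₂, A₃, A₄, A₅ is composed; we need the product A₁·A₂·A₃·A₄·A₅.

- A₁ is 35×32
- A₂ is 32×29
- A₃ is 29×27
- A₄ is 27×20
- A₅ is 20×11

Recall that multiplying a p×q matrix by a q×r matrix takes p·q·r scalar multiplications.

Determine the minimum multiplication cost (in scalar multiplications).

37081

Adjacent pairs: A₁A₂ = 35·32·29 = 32480; A₂A₃ = 32·29·27 = 25056; A₃A₄ = 29·27·20 = 15660; A₄A₅ = 27·20·11 = 5940.
Length 3: A₁..A₃: k=1: 0+25056+35·32·27=55296; k=2: 32480+0+35·29·27=59885 → min 55296 | A₂..A₄: k=2: 0+15660+32·29·20=34220; k=3: 25056+0+32·27·20=42336 → min 34220 | A₃..A₅: k=3: 0+5940+29·27·11=14553; k=4: 15660+0+29·20·11=22040 → min 14553.
Length 4: A₁..A₄: k=1: 0+34220+35·32·20=56620; k=2: 32480+15660+35·29·20=68440; k=3: 55296+0+35·27·20=74196 → min 56620 | A₂..A₅: k=2: 0+14553+32·29·11=24761; k=3: 25056+5940+32·27·11=40500; k=4: 34220+0+32·20·11=41260 → min 24761.
Length 5: A₁..A₅: k=1: 0+24761+35·32·11=37081; k=2: 32480+14553+35·29·11=58198; k=3: 55296+5940+35·27·11=71631; k=4: 56620+0+35·20·11=64320 → min 37081.
Optimal order: (A₁·(A₂·(A₃·(A₄·A₅)))) with cost 37081.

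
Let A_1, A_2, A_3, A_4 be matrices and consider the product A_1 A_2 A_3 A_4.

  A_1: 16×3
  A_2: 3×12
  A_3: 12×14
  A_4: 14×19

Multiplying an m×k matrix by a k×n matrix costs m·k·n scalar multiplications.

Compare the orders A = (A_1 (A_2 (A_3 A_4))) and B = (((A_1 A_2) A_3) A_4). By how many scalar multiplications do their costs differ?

2732

Order A = (A_1 (A_2 (A_3 A_4))): (A_3 A_4): 12×14 by 14×19 → 12×19, cost 12·14·19 = 3192; (A_2 (A_3 A_4)): 3×12 by 12×19 → 3×19, cost 3·12·19 = 684; cumulative 3876; (A_1 (A_2 (A_3 A_4))): 16×3 by 3×19 → 16×19, cost 16·3·19 = 912; cumulative 4788. Total 4788.
Order B = (((A_1 A_2) A_3) A_4): (A_1 A_2): 16×3 by 3×12 → 16×12, cost 16·3·12 = 576; ((A_1 A_2) A_3): 16×12 by 12×14 → 16×14, cost 16·12·14 = 2688; cumulative 3264; (((A_1 A_2) A_3) A_4): 16×14 by 14×19 → 16×19, cost 16·14·19 = 4256; cumulative 7520. Total 7520.
Difference: |4788 − 7520| = 2732.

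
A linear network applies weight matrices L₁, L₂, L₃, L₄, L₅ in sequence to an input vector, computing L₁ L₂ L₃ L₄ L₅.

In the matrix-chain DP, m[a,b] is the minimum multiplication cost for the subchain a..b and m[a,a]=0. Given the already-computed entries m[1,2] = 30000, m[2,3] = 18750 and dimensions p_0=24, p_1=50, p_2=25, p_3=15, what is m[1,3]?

m[1,3] = min over k∈[1,2] of m[1,k]+m[k+1,3]+p_{0}·p_k·p_{3}.
k=1: 0 + 18750 + 24·50·15 = 36750; k=2: 30000 + 0 + 24·25·15 = 39000.
Minimum: 36750 at k=1.

36750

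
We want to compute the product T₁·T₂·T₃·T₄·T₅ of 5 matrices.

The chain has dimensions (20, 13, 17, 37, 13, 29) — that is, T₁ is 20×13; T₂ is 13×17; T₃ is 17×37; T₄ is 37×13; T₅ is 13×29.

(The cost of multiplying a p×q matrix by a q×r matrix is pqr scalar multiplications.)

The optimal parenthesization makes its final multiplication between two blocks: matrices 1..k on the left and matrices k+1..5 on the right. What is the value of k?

Adjacent pairs: T₁T₂ = 20·13·17 = 4420; T₂T₃ = 13·17·37 = 8177; T₃T₄ = 17·37·13 = 8177; T₄T₅ = 37·13·29 = 13949.
Length 3: T₁..T₃: k=1: 0+8177+20·13·37=17797; k=2: 4420+0+20·17·37=17000 → min 17000 | T₂..T₄: k=2: 0+8177+13·17·13=11050; k=3: 8177+0+13·37·13=14430 → min 11050 | T₃..T₅: k=3: 0+13949+17·37·29=32190; k=4: 8177+0+17·13·29=14586 → min 14586.
Length 4: T₁..T₄: k=1: 0+11050+20·13·13=14430; k=2: 4420+8177+20·17·13=17017; k=3: 17000+0+20·37·13=26620 → min 14430 | T₂..T₅: k=2: 0+14586+13·17·29=20995; k=3: 8177+13949+13·37·29=36075; k=4: 11050+0+13·13·29=15951 → min 15951.
Top-level splits: k=1: (T₁..T₁)·(T₂..T₅) → 0+15951+20·13·29 = 23491; k=2: (T₁..T₂)·(T₃..T₅) → 4420+14586+20·17·29 = 28866; k=3: (T₁..T₃)·(T₄..T₅) → 17000+13949+20·37·29 = 52409; k=4: (T₁..T₄)·(T₅..T₅) → 14430+0+20·13·29 = 21970.
Best split is after T₄, i.e. k = 4.

4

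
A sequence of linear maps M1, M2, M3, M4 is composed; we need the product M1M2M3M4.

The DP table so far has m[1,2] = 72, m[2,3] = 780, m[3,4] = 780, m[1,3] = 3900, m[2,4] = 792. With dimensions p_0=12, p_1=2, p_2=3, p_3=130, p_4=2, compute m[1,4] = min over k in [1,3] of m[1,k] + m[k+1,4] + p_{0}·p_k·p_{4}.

840

m[1,4] = min over k∈[1,3] of m[1,k]+m[k+1,4]+p_{0}·p_k·p_{4}.
k=1: 0 + 792 + 12·2·2 = 840; k=2: 72 + 780 + 12·3·2 = 924; k=3: 3900 + 0 + 12·130·2 = 7020.
Minimum: 840 at k=1.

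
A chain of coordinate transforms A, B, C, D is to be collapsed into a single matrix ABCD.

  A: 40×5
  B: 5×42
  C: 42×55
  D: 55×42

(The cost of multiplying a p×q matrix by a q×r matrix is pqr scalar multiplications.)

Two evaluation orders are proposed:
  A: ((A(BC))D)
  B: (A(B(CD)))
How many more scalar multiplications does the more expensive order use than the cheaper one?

Order A = ((A(BC))D): (BC): 5×42 by 42×55 → 5×55, cost 5·42·55 = 11550; (A(BC)): 40×5 by 5×55 → 40×55, cost 40·5·55 = 11000; cumulative 22550; ((A(BC))D): 40×55 by 55×42 → 40×42, cost 40·55·42 = 92400; cumulative 114950. Total 114950.
Order B = (A(B(CD))): (CD): 42×55 by 55×42 → 42×42, cost 42·55·42 = 97020; (B(CD)): 5×42 by 42×42 → 5×42, cost 5·42·42 = 8820; cumulative 105840; (A(B(CD))): 40×5 by 5×42 → 40×42, cost 40·5·42 = 8400; cumulative 114240. Total 114240.
Difference: |114950 − 114240| = 710.

710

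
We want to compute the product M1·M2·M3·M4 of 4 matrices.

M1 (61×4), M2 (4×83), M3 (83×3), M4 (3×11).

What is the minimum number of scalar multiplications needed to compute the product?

Adjacent pairs: M1M2 = 61·4·83 = 20252; M2M3 = 4·83·3 = 996; M3M4 = 83·3·11 = 2739.
Length 3: M1..M3: k=1: 0+996+61·4·3=1728; k=2: 20252+0+61·83·3=35441 → min 1728 | M2..M4: k=2: 0+2739+4·83·11=6391; k=3: 996+0+4·3·11=1128 → min 1128.
Length 4: M1..M4: k=1: 0+1128+61·4·11=3812; k=2: 20252+2739+61·83·11=78684; k=3: 1728+0+61·3·11=3741 → min 3741.
Optimal order: ((M1·(M2·M3))·M4) with cost 3741.

3741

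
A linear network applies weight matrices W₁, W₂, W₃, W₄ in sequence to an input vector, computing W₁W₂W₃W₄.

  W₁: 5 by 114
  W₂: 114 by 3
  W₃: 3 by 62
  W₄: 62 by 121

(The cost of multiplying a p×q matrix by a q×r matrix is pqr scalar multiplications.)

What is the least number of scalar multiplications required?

Adjacent pairs: W₁W₂ = 5·114·3 = 1710; W₂W₃ = 114·3·62 = 21204; W₃W₄ = 3·62·121 = 22506.
Length 3: W₁..W₃: k=1: 0+21204+5·114·62=56544; k=2: 1710+0+5·3·62=2640 → min 2640 | W₂..W₄: k=2: 0+22506+114·3·121=63888; k=3: 21204+0+114·62·121=876432 → min 63888.
Length 4: W₁..W₄: k=1: 0+63888+5·114·121=132858; k=2: 1710+22506+5·3·121=26031; k=3: 2640+0+5·62·121=40150 → min 26031.
Optimal order: ((W₁W₂)(W₃W₄)) with cost 26031.

26031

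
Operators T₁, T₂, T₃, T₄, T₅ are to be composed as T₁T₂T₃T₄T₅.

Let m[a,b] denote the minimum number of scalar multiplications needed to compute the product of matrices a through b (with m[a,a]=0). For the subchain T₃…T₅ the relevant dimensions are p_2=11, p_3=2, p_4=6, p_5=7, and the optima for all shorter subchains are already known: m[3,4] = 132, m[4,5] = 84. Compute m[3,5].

238

m[3,5] = min over k∈[3,4] of m[3,k]+m[k+1,5]+p_{2}·p_k·p_{5}.
k=3: 0 + 84 + 11·2·7 = 238; k=4: 132 + 0 + 11·6·7 = 594.
Minimum: 238 at k=3.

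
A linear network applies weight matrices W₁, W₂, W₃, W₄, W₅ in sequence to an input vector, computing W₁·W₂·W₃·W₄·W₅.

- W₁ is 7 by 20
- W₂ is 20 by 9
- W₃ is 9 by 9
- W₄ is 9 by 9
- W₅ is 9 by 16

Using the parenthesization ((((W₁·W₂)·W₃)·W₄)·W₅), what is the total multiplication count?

3402

(W₁·W₂): 7×20 by 20×9 → 7×9, cost 7·20·9 = 1260
((W₁·W₂)·W₃): 7×9 by 9×9 → 7×9, cost 7·9·9 = 567; cumulative 1827
(((W₁·W₂)·W₃)·W₄): 7×9 by 9×9 → 7×9, cost 7·9·9 = 567; cumulative 2394
((((W₁·W₂)·W₃)·W₄)·W₅): 7×9 by 9×16 → 7×16, cost 7·9·16 = 1008; cumulative 3402
Total: 3402 scalar multiplications.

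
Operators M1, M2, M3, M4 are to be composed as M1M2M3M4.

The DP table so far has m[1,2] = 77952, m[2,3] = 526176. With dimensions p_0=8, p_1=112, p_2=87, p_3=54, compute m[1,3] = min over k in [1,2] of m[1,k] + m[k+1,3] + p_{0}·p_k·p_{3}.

m[1,3] = min over k∈[1,2] of m[1,k]+m[k+1,3]+p_{0}·p_k·p_{3}.
k=1: 0 + 526176 + 8·112·54 = 574560; k=2: 77952 + 0 + 8·87·54 = 115536.
Minimum: 115536 at k=2.

115536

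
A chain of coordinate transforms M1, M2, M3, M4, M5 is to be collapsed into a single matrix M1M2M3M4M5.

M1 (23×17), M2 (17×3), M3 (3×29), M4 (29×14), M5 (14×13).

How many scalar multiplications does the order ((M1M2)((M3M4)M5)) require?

3834

(M1M2): 23×17 by 17×3 → 23×3, cost 23·17·3 = 1173
(M3M4): 3×29 by 29×14 → 3×14, cost 3·29·14 = 1218
((M3M4)M5): 3×14 by 14×13 → 3×13, cost 3·14·13 = 546; cumulative 1764
((M1M2)((M3M4)M5)): 23×3 by 3×13 → 23×13, cost 23·3·13 = 897; cumulative 3834
Total: 3834 scalar multiplications.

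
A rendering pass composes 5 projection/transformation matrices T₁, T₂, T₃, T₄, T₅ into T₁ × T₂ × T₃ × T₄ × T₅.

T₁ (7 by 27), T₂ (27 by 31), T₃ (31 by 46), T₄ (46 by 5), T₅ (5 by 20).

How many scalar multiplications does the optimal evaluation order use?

12960

Adjacent pairs: T₁T₂ = 7·27·31 = 5859; T₂T₃ = 27·31·46 = 38502; T₃T₄ = 31·46·5 = 7130; T₄T₅ = 46·5·20 = 4600.
Length 3: T₁..T₃: k=1: 0+38502+7·27·46=47196; k=2: 5859+0+7·31·46=15841 → min 15841 | T₂..T₄: k=2: 0+7130+27·31·5=11315; k=3: 38502+0+27·46·5=44712 → min 11315 | T₃..T₅: k=3: 0+4600+31·46·20=33120; k=4: 7130+0+31·5·20=10230 → min 10230.
Length 4: T₁..T₄: k=1: 0+11315+7·27·5=12260; k=2: 5859+7130+7·31·5=14074; k=3: 15841+0+7·46·5=17451 → min 12260 | T₂..T₅: k=2: 0+10230+27·31·20=26970; k=3: 38502+4600+27·46·20=67942; k=4: 11315+0+27·5·20=14015 → min 14015.
Length 5: T₁..T₅: k=1: 0+14015+7·27·20=17795; k=2: 5859+10230+7·31·20=20429; k=3: 15841+4600+7·46·20=26881; k=4: 12260+0+7·5·20=12960 → min 12960.
Optimal order: ((T₁ × (T₂ × (T₃ × T₄))) × T₅) with cost 12960.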